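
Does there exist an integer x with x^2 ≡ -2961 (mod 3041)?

Reduce the numerator: -2961 ≡ 80 (mod 3041), so (-2961|3041) = (80|3041).
Factor out 2: 80 = 2^4·5. Since 3041 ≡ 1 (mod 8), (2|3041) = +1, and (2|3041)^4 = +1. Now have (5|3041).
5 ≡ 1 (mod 4), so quadratic reciprocity gives (5|3041) = (3041|5). Reduce: 3041 ≡ 1 (mod 5). Now have (1|5).
(1|5) = 1. Collecting the sign factors: 1.
(-2961|3041) = 1, and 3041 is prime, so -2961 is a quadratic residue mod 3041.

yes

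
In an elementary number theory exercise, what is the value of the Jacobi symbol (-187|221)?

(-187|221)
  = (34|221)    [-187 ≡ 34 mod 221]
  = -(17|221)    [221 ≡ 5 mod 8 ⇒ (2|221) = -1]
  = -(221|17)    [QR: 17 ≡ 1 mod 4, sign kept]
  = -(0|17)    [221 ≡ 0 mod 17]
  = 0    [numerator 0, gcd > 1]

0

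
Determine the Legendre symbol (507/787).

-1

(507/787)
  = -(787/507)    [QR: both ≡ 3 mod 4, sign flips]
  = -(280/507)    [787 ≡ 280 mod 507]
  = (35/507)    [507 ≡ 3 mod 8 ⇒ (2/507)^3 = -1]
  = -(507/35)    [QR: both ≡ 3 mod 4, sign flips]
  = -(17/35)    [507 ≡ 17 mod 35]
  = -(35/17)    [QR: 17 ≡ 1 mod 4, sign kept]
  = -(1/17)    [35 ≡ 1 mod 17]
  = -1    [(1/17) = 1]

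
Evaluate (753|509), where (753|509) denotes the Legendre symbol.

(753|509)
  = (244|509)    [753 ≡ 244 mod 509]
  = (61|509)    [509 ≡ 5 mod 8 ⇒ (2|509)^2 = +1]
  = (509|61)    [QR: 61 ≡ 1 mod 4, sign kept]
  = (21|61)    [509 ≡ 21 mod 61]
  = (61|21)    [QR: 21 ≡ 1 mod 4, sign kept]
  = (19|21)    [61 ≡ 19 mod 21]
  = (21|19)    [QR: 21 ≡ 1 mod 4, sign kept]
  = (2|19)    [21 ≡ 2 mod 19]
  = -(1|19)    [19 ≡ 3 mod 8 ⇒ (2|19) = -1]
  = -1    [(1|19) = 1]

-1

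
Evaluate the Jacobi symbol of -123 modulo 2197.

-1

Reduce the numerator: -123 ≡ 2074 (mod 2197), so (-123 / 2197) = (2074 / 2197).
Factor out 2: 2074 = 2·1037. Since 2197 ≡ 5 (mod 8), (2 / 2197) = -1. Now have -(1037 / 2197).
1037 ≡ 1 (mod 4), so quadratic reciprocity gives (1037 / 2197) = (2197 / 1037). Reduce: 2197 ≡ 123 (mod 1037). Now have -(123 / 1037).
1037 ≡ 1 (mod 4), so quadratic reciprocity gives (123 / 1037) = (1037 / 123). Reduce: 1037 ≡ 53 (mod 123). Now have -(53 / 123).
53 ≡ 1 (mod 4), so quadratic reciprocity gives (53 / 123) = (123 / 53). Reduce: 123 ≡ 17 (mod 53). Now have -(17 / 53).
17 ≡ 1 (mod 4), so quadratic reciprocity gives (17 / 53) = (53 / 17). Reduce: 53 ≡ 2 (mod 17). Now have -(2 / 17).
Factor out 2: 2 = 2. Since 17 ≡ 1 (mod 8), (2 / 17) = +1. Now have -(1 / 17).
(1 / 17) = 1. Collecting the sign factors: -1.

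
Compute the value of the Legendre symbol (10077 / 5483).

(10077 / 5483)
  = (4594 / 5483)    [10077 ≡ 4594 mod 5483]
  = -(2297 / 5483)    [5483 ≡ 3 mod 8 ⇒ (2 / 5483) = -1]
  = -(5483 / 2297)    [QR: 2297 ≡ 1 mod 4, sign kept]
  = -(889 / 2297)    [5483 ≡ 889 mod 2297]
  = -(2297 / 889)    [QR: 889 ≡ 1 mod 4, sign kept]
  = -(519 / 889)    [2297 ≡ 519 mod 889]
  = -(889 / 519)    [QR: 889 ≡ 1 mod 4, sign kept]
  = -(370 / 519)    [889 ≡ 370 mod 519]
  = -(185 / 519)    [519 ≡ 7 mod 8 ⇒ (2 / 519) = +1]
  = -(519 / 185)    [QR: 185 ≡ 1 mod 4, sign kept]
  = -(149 / 185)    [519 ≡ 149 mod 185]
  = -(185 / 149)    [QR: 149 ≡ 1 mod 4, sign kept]
  = -(36 / 149)    [185 ≡ 36 mod 149]
  = -(9 / 149)    [149 ≡ 5 mod 8 ⇒ (2 / 149)^2 = +1]
  = -(149 / 9)    [QR: 9 ≡ 1 mod 4, sign kept]
  = -(5 / 9)    [149 ≡ 5 mod 9]
  = -(9 / 5)    [QR: 5 ≡ 1 mod 4, sign kept]
  = -(4 / 5)    [9 ≡ 4 mod 5]
  = -(1 / 5)    [5 ≡ 5 mod 8 ⇒ (2 / 5)^2 = +1]
  = -1    [(1 / 5) = 1]

-1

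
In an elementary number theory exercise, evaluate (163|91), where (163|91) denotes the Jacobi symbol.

(163|91)
  = (72|91)    [163 ≡ 72 mod 91]
  = -(9|91)    [91 ≡ 3 mod 8 ⇒ (2|91)^3 = -1]
  = -(91|9)    [QR: 9 ≡ 1 mod 4, sign kept]
  = -(1|9)    [91 ≡ 1 mod 9]
  = -1    [(1|9) = 1]

-1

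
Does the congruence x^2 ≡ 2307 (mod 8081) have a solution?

(2307/8081)
  = (8081/2307)    [QR: 8081 ≡ 1 mod 4, sign kept]
  = (1160/2307)    [8081 ≡ 1160 mod 2307]
  = -(145/2307)    [2307 ≡ 3 mod 8 ⇒ (2/2307)^3 = -1]
  = -(2307/145)    [QR: 145 ≡ 1 mod 4, sign kept]
  = -(132/145)    [2307 ≡ 132 mod 145]
  = -(33/145)    [145 ≡ 1 mod 8 ⇒ (2/145)^2 = +1]
  = -(145/33)    [QR: 33 ≡ 1 mod 4, sign kept]
  = -(13/33)    [145 ≡ 13 mod 33]
  = -(33/13)    [QR: 13 ≡ 1 mod 4, sign kept]
  = -(7/13)    [33 ≡ 7 mod 13]
  = -(13/7)    [QR: 13 ≡ 1 mod 4, sign kept]
  = -(6/7)    [13 ≡ 6 mod 7]
  = -(3/7)    [7 ≡ 7 mod 8 ⇒ (2/7) = +1]
  = (7/3)    [QR: both ≡ 3 mod 4, sign flips]
  = (1/3)    [7 ≡ 1 mod 3]
  = 1    [(1/3) = 1]
(2307/8081) = 1, and 8081 is prime, so 2307 is a quadratic residue mod 8081.

yes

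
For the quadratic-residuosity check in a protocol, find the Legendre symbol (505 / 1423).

-1

(505 / 1423)
  = (1423 / 505)    [QR: 505 ≡ 1 mod 4, sign kept]
  = (413 / 505)    [1423 ≡ 413 mod 505]
  = (505 / 413)    [QR: 413 ≡ 1 mod 4, sign kept]
  = (92 / 413)    [505 ≡ 92 mod 413]
  = (23 / 413)    [413 ≡ 5 mod 8 ⇒ (2 / 413)^2 = +1]
  = (413 / 23)    [QR: 413 ≡ 1 mod 4, sign kept]
  = (22 / 23)    [413 ≡ 22 mod 23]
  = (11 / 23)    [23 ≡ 7 mod 8 ⇒ (2 / 23) = +1]
  = -(23 / 11)    [QR: both ≡ 3 mod 4, sign flips]
  = -(1 / 11)    [23 ≡ 1 mod 11]
  = -1    [(1 / 11) = 1]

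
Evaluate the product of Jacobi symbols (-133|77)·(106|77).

0

By multiplicativity, (-133·106|77) = (-133|77)·(106|77).
First factor (-133|77):
(-133|77)
  = (133|77)    [77 ≡ 1 mod 4 ⇒ (-1|77) = +1]
  = (56|77)    [133 ≡ 56 mod 77]
  = -(7|77)    [77 ≡ 5 mod 8 ⇒ (2|77)^3 = -1]
  = -(77|7)    [QR: 77 ≡ 1 mod 4, sign kept]
  = -(0|7)    [77 ≡ 0 mod 7]
  = 0    [numerator 0, gcd > 1]
Second factor (106|77):
(106|77)
  = (29|77)    [106 ≡ 29 mod 77]
  = (77|29)    [QR: 29 ≡ 1 mod 4, sign kept]
  = (19|29)    [77 ≡ 19 mod 29]
  = (29|19)    [QR: 29 ≡ 1 mod 4, sign kept]
  = (10|19)    [29 ≡ 10 mod 19]
  = -(5|19)    [19 ≡ 3 mod 8 ⇒ (2|19) = -1]
  = -(19|5)    [QR: 5 ≡ 1 mod 4, sign kept]
  = -(4|5)    [19 ≡ 4 mod 5]
  = -(1|5)    [5 ≡ 5 mod 8 ⇒ (2|5)^2 = +1]
  = -1    [(1|5) = 1]
Product: (0)·(-1) = 0.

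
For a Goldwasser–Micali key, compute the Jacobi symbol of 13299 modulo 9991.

1

(13299/9991)
  = (3308/9991)    [13299 ≡ 3308 mod 9991]
  = (827/9991)    [9991 ≡ 7 mod 8 ⇒ (2/9991)^2 = +1]
  = -(9991/827)    [QR: both ≡ 3 mod 4, sign flips]
  = -(67/827)    [9991 ≡ 67 mod 827]
  = (827/67)    [QR: both ≡ 3 mod 4, sign flips]
  = (23/67)    [827 ≡ 23 mod 67]
  = -(67/23)    [QR: both ≡ 3 mod 4, sign flips]
  = -(21/23)    [67 ≡ 21 mod 23]
  = -(23/21)    [QR: 21 ≡ 1 mod 4, sign kept]
  = -(2/21)    [23 ≡ 2 mod 21]
  = (1/21)    [21 ≡ 5 mod 8 ⇒ (2/21) = -1]
  = 1    [(1/21) = 1]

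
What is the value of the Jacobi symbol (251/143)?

Reduce the numerator: 251 ≡ 108 (mod 143), so (251/143) = (108/143).
Factor out 2: 108 = 2^2·27. Since 143 ≡ 7 (mod 8), (2/143) = +1, and (2/143)^2 = +1. Now have (27/143).
Both 27 ≡ 3 and 143 ≡ 3 (mod 4), so reciprocity gives (27/143) = -(143/27). Reduce: 143 ≡ 8 (mod 27). Now have -(8/27).
Factor out 2: 8 = 2^3. Since 27 ≡ 3 (mod 8), (2/27) = -1, and (2/27)^3 = -1. Now have (1/27).
(1/27) = 1. Collecting the sign factors: 1.

1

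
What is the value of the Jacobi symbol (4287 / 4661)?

(4287 / 4661)
  = (4661 / 4287)    [QR: 4661 ≡ 1 mod 4, sign kept]
  = (374 / 4287)    [4661 ≡ 374 mod 4287]
  = (187 / 4287)    [4287 ≡ 7 mod 8 ⇒ (2 / 4287) = +1]
  = -(4287 / 187)    [QR: both ≡ 3 mod 4, sign flips]
  = -(173 / 187)    [4287 ≡ 173 mod 187]
  = -(187 / 173)    [QR: 173 ≡ 1 mod 4, sign kept]
  = -(14 / 173)    [187 ≡ 14 mod 173]
  = (7 / 173)    [173 ≡ 5 mod 8 ⇒ (2 / 173) = -1]
  = (173 / 7)    [QR: 173 ≡ 1 mod 4, sign kept]
  = (5 / 7)    [173 ≡ 5 mod 7]
  = (7 / 5)    [QR: 5 ≡ 1 mod 4, sign kept]
  = (2 / 5)    [7 ≡ 2 mod 5]
  = -(1 / 5)    [5 ≡ 5 mod 8 ⇒ (2 / 5) = -1]
  = -1    [(1 / 5) = 1]

-1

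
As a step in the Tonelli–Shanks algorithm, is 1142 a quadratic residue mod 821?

yes

Reduce the numerator: 1142 ≡ 321 (mod 821), so (1142|821) = (321|821).
321 ≡ 1 (mod 4), so quadratic reciprocity gives (321|821) = (821|321). Reduce: 821 ≡ 179 (mod 321). Now have (179|321).
321 ≡ 1 (mod 4), so quadratic reciprocity gives (179|321) = (321|179). Reduce: 321 ≡ 142 (mod 179). Now have (142|179).
Factor out 2: 142 = 2·71. Since 179 ≡ 3 (mod 8), (2|179) = -1. Now have -(71|179).
Both 71 ≡ 3 and 179 ≡ 3 (mod 4), so reciprocity gives (71|179) = -(179|71). Reduce: 179 ≡ 37 (mod 71). Now have (37|71).
37 ≡ 1 (mod 4), so quadratic reciprocity gives (37|71) = (71|37). Reduce: 71 ≡ 34 (mod 37). Now have (34|37).
Factor out 2: 34 = 2·17. Since 37 ≡ 5 (mod 8), (2|37) = -1. Now have -(17|37).
17 ≡ 1 (mod 4), so quadratic reciprocity gives (17|37) = (37|17). Reduce: 37 ≡ 3 (mod 17). Now have -(3|17).
17 ≡ 1 (mod 4), so quadratic reciprocity gives (3|17) = (17|3). Reduce: 17 ≡ 2 (mod 3). Now have -(2|3).
Factor out 2: 2 = 2. Since 3 ≡ 3 (mod 8), (2|3) = -1. Now have (1|3).
(1|3) = 1. Collecting the sign factors: 1.
The Legendre symbol is 1, so x^2 ≡ 1142 (mod 821) has solution.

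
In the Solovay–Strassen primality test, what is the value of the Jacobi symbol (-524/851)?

Pull out -1: (-524/851) = (-1/851)·(524/851). Since 851 ≡ 3 (mod 4), (-1/851) = -1. Now have -(524/851).
Factor out 2: 524 = 2^2·131. Since 851 ≡ 3 (mod 8), (2/851) = -1, and (2/851)^2 = +1. Now have -(131/851).
Both 131 ≡ 3 and 851 ≡ 3 (mod 4), so reciprocity gives (131/851) = -(851/131). Reduce: 851 ≡ 65 (mod 131). Now have (65/131).
65 ≡ 1 (mod 4), so quadratic reciprocity gives (65/131) = (131/65). Reduce: 131 ≡ 1 (mod 65). Now have (1/65).
(1/65) = 1. Collecting the sign factors: 1.

1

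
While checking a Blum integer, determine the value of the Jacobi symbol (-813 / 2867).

Reduce the numerator: -813 ≡ 2054 (mod 2867), so (-813 / 2867) = (2054 / 2867).
Factor out 2: 2054 = 2·1027. Since 2867 ≡ 3 (mod 8), (2 / 2867) = -1. Now have -(1027 / 2867).
Both 1027 ≡ 3 and 2867 ≡ 3 (mod 4), so reciprocity gives (1027 / 2867) = -(2867 / 1027). Reduce: 2867 ≡ 813 (mod 1027). Now have (813 / 1027).
813 ≡ 1 (mod 4), so quadratic reciprocity gives (813 / 1027) = (1027 / 813). Reduce: 1027 ≡ 214 (mod 813). Now have (214 / 813).
Factor out 2: 214 = 2·107. Since 813 ≡ 5 (mod 8), (2 / 813) = -1. Now have -(107 / 813).
813 ≡ 1 (mod 4), so quadratic reciprocity gives (107 / 813) = (813 / 107). Reduce: 813 ≡ 64 (mod 107). Now have -(64 / 107).
Factor out 2: 64 = 2^6. Since 107 ≡ 3 (mod 8), (2 / 107) = -1, and (2 / 107)^6 = +1. Now have -(1 / 107).
(1 / 107) = 1. Collecting the sign factors: -1.

-1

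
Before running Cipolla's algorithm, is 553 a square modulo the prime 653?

yes

(553/653)
  = (653/553)    [QR: 553 ≡ 1 mod 4, sign kept]
  = (100/553)    [653 ≡ 100 mod 553]
  = (25/553)    [553 ≡ 1 mod 8 ⇒ (2/553)^2 = +1]
  = (553/25)    [QR: 25 ≡ 1 mod 4, sign kept]
  = (3/25)    [553 ≡ 3 mod 25]
  = (25/3)    [QR: 25 ≡ 1 mod 4, sign kept]
  = (1/3)    [25 ≡ 1 mod 3]
  = 1    [(1/3) = 1]
(553/653) = 1, and 653 is prime, so 553 is a quadratic residue mod 653.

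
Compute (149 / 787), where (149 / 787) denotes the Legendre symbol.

149 ≡ 1 (mod 4), so quadratic reciprocity gives (149 / 787) = (787 / 149). Reduce: 787 ≡ 42 (mod 149). Now have (42 / 149).
Factor out 2: 42 = 2·21. Since 149 ≡ 5 (mod 8), (2 / 149) = -1. Now have -(21 / 149).
21 ≡ 1 (mod 4), so quadratic reciprocity gives (21 / 149) = (149 / 21). Reduce: 149 ≡ 2 (mod 21). Now have -(2 / 21).
Factor out 2: 2 = 2. Since 21 ≡ 5 (mod 8), (2 / 21) = -1. Now have (1 / 21).
(1 / 21) = 1. Collecting the sign factors: 1.

1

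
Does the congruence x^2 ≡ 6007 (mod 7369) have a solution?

7369 ≡ 1 (mod 4), so quadratic reciprocity gives (6007/7369) = (7369/6007). Reduce: 7369 ≡ 1362 (mod 6007). Now have (1362/6007).
Factor out 2: 1362 = 2·681. Since 6007 ≡ 7 (mod 8), (2/6007) = +1. Now have (681/6007).
681 ≡ 1 (mod 4), so quadratic reciprocity gives (681/6007) = (6007/681). Reduce: 6007 ≡ 559 (mod 681). Now have (559/681).
681 ≡ 1 (mod 4), so quadratic reciprocity gives (559/681) = (681/559). Reduce: 681 ≡ 122 (mod 559). Now have (122/559).
Factor out 2: 122 = 2·61. Since 559 ≡ 7 (mod 8), (2/559) = +1. Now have (61/559).
61 ≡ 1 (mod 4), so quadratic reciprocity gives (61/559) = (559/61). Reduce: 559 ≡ 10 (mod 61). Now have (10/61).
Factor out 2: 10 = 2·5. Since 61 ≡ 5 (mod 8), (2/61) = -1. Now have -(5/61).
5 ≡ 1 (mod 4), so quadratic reciprocity gives (5/61) = (61/5). Reduce: 61 ≡ 1 (mod 5). Now have -(1/5).
(1/5) = 1. Collecting the sign factors: -1.
The Legendre symbol is -1, so x^2 ≡ 6007 (mod 7369) has no solution.

no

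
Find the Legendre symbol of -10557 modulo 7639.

1

Pull out -1: (-10557/7639) = (-1/7639)·(10557/7639). Since 7639 ≡ 3 (mod 4), (-1/7639) = -1. Now have -(10557/7639).
Reduce the numerator: 10557 ≡ 2918 (mod 7639), so (10557/7639) = (2918/7639).
Factor out 2: 2918 = 2·1459. Since 7639 ≡ 7 (mod 8), (2/7639) = +1. Now have -(1459/7639).
Both 1459 ≡ 3 and 7639 ≡ 3 (mod 4), so reciprocity gives (1459/7639) = -(7639/1459). Reduce: 7639 ≡ 344 (mod 1459). Now have (344/1459).
Factor out 2: 344 = 2^3·43. Since 1459 ≡ 3 (mod 8), (2/1459) = -1, and (2/1459)^3 = -1. Now have -(43/1459).
Both 43 ≡ 3 and 1459 ≡ 3 (mod 4), so reciprocity gives (43/1459) = -(1459/43). Reduce: 1459 ≡ 40 (mod 43). Now have (40/43).
Factor out 2: 40 = 2^3·5. Since 43 ≡ 3 (mod 8), (2/43) = -1, and (2/43)^3 = -1. Now have -(5/43).
5 ≡ 1 (mod 4), so quadratic reciprocity gives (5/43) = (43/5). Reduce: 43 ≡ 3 (mod 5). Now have -(3/5).
5 ≡ 1 (mod 4), so quadratic reciprocity gives (3/5) = (5/3). Reduce: 5 ≡ 2 (mod 3). Now have -(2/3).
Factor out 2: 2 = 2. Since 3 ≡ 3 (mod 8), (2/3) = -1. Now have (1/3).
(1/3) = 1. Collecting the sign factors: 1.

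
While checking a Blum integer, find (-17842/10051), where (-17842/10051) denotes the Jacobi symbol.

Pull out -1: (-17842/10051) = (-1/10051)·(17842/10051). Since 10051 ≡ 3 (mod 4), (-1/10051) = -1. Now have -(17842/10051).
Reduce the numerator: 17842 ≡ 7791 (mod 10051), so (17842/10051) = (7791/10051).
Both 7791 ≡ 3 and 10051 ≡ 3 (mod 4), so reciprocity gives (7791/10051) = -(10051/7791). Reduce: 10051 ≡ 2260 (mod 7791). Now have (2260/7791).
Factor out 2: 2260 = 2^2·565. Since 7791 ≡ 7 (mod 8), (2/7791) = +1, and (2/7791)^2 = +1. Now have (565/7791).
565 ≡ 1 (mod 4), so quadratic reciprocity gives (565/7791) = (7791/565). Reduce: 7791 ≡ 446 (mod 565). Now have (446/565).
Factor out 2: 446 = 2·223. Since 565 ≡ 5 (mod 8), (2/565) = -1. Now have -(223/565).
565 ≡ 1 (mod 4), so quadratic reciprocity gives (223/565) = (565/223). Reduce: 565 ≡ 119 (mod 223). Now have -(119/223).
Both 119 ≡ 3 and 223 ≡ 3 (mod 4), so reciprocity gives (119/223) = -(223/119). Reduce: 223 ≡ 104 (mod 119). Now have (104/119).
Factor out 2: 104 = 2^3·13. Since 119 ≡ 7 (mod 8), (2/119) = +1, and (2/119)^3 = +1. Now have (13/119).
13 ≡ 1 (mod 4), so quadratic reciprocity gives (13/119) = (119/13). Reduce: 119 ≡ 2 (mod 13). Now have (2/13).
Factor out 2: 2 = 2. Since 13 ≡ 5 (mod 8), (2/13) = -1. Now have -(1/13).
(1/13) = 1. Collecting the sign factors: -1.

-1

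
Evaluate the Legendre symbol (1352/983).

1

Reduce the numerator: 1352 ≡ 369 (mod 983), so (1352/983) = (369/983).
369 ≡ 1 (mod 4), so quadratic reciprocity gives (369/983) = (983/369). Reduce: 983 ≡ 245 (mod 369). Now have (245/369).
245 ≡ 1 (mod 4), so quadratic reciprocity gives (245/369) = (369/245). Reduce: 369 ≡ 124 (mod 245). Now have (124/245).
Factor out 2: 124 = 2^2·31. Since 245 ≡ 5 (mod 8), (2/245) = -1, and (2/245)^2 = +1. Now have (31/245).
245 ≡ 1 (mod 4), so quadratic reciprocity gives (31/245) = (245/31). Reduce: 245 ≡ 28 (mod 31). Now have (28/31).
Factor out 2: 28 = 2^2·7. Since 31 ≡ 7 (mod 8), (2/31) = +1, and (2/31)^2 = +1. Now have (7/31).
Both 7 ≡ 3 and 31 ≡ 3 (mod 4), so reciprocity gives (7/31) = -(31/7). Reduce: 31 ≡ 3 (mod 7). Now have -(3/7).
Both 3 ≡ 3 and 7 ≡ 3 (mod 4), so reciprocity gives (3/7) = -(7/3). Reduce: 7 ≡ 1 (mod 3). Now have (1/3).
(1/3) = 1. Collecting the sign factors: 1.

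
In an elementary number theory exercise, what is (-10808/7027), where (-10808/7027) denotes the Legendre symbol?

(-10808/7027)
  = (3246/7027)    [-10808 ≡ 3246 mod 7027]
  = -(1623/7027)    [7027 ≡ 3 mod 8 ⇒ (2/7027) = -1]
  = (7027/1623)    [QR: both ≡ 3 mod 4, sign flips]
  = (535/1623)    [7027 ≡ 535 mod 1623]
  = -(1623/535)    [QR: both ≡ 3 mod 4, sign flips]
  = -(18/535)    [1623 ≡ 18 mod 535]
  = -(9/535)    [535 ≡ 7 mod 8 ⇒ (2/535) = +1]
  = -(535/9)    [QR: 9 ≡ 1 mod 4, sign kept]
  = -(4/9)    [535 ≡ 4 mod 9]
  = -(1/9)    [9 ≡ 1 mod 8 ⇒ (2/9)^2 = +1]
  = -1    [(1/9) = 1]

-1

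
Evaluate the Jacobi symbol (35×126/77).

By multiplicativity, (35·126/77) = (35/77)·(126/77).
First factor (35/77):
(35/77)
  = (77/35)    [QR: 77 ≡ 1 mod 4, sign kept]
  = (7/35)    [77 ≡ 7 mod 35]
  = -(35/7)    [QR: both ≡ 3 mod 4, sign flips]
  = -(0/7)    [35 ≡ 0 mod 7]
  = 0    [numerator 0, gcd > 1]
Second factor (126/77):
(126/77)
  = (49/77)    [126 ≡ 49 mod 77]
  = (77/49)    [QR: 49 ≡ 1 mod 4, sign kept]
  = (28/49)    [77 ≡ 28 mod 49]
  = (7/49)    [49 ≡ 1 mod 8 ⇒ (2/49)^2 = +1]
  = (49/7)    [QR: 49 ≡ 1 mod 4, sign kept]
  = (0/7)    [49 ≡ 0 mod 7]
  = 0    [numerator 0, gcd > 1]
Product: (0)·(0) = 0.

0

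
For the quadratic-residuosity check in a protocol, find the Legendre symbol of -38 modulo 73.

(-38/73)
  = (38/73)    [73 ≡ 1 mod 4 ⇒ (-1/73) = +1]
  = (19/73)    [73 ≡ 1 mod 8 ⇒ (2/73) = +1]
  = (73/19)    [QR: 73 ≡ 1 mod 4, sign kept]
  = (16/19)    [73 ≡ 16 mod 19]
  = (1/19)    [19 ≡ 3 mod 8 ⇒ (2/19)^4 = +1]
  = 1    [(1/19) = 1]

1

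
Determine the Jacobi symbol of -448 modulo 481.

-1

(-448 / 481)
  = (33 / 481)    [-448 ≡ 33 mod 481]
  = (481 / 33)    [QR: 33 ≡ 1 mod 4, sign kept]
  = (19 / 33)    [481 ≡ 19 mod 33]
  = (33 / 19)    [QR: 33 ≡ 1 mod 4, sign kept]
  = (14 / 19)    [33 ≡ 14 mod 19]
  = -(7 / 19)    [19 ≡ 3 mod 8 ⇒ (2 / 19) = -1]
  = (19 / 7)    [QR: both ≡ 3 mod 4, sign flips]
  = (5 / 7)    [19 ≡ 5 mod 7]
  = (7 / 5)    [QR: 5 ≡ 1 mod 4, sign kept]
  = (2 / 5)    [7 ≡ 2 mod 5]
  = -(1 / 5)    [5 ≡ 5 mod 8 ⇒ (2 / 5) = -1]
  = -1    [(1 / 5) = 1]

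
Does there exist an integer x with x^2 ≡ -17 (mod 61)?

(-17/61)
  = (17/61)    [61 ≡ 1 mod 4 ⇒ (-1/61) = +1]
  = (61/17)    [QR: 17 ≡ 1 mod 4, sign kept]
  = (10/17)    [61 ≡ 10 mod 17]
  = (5/17)    [17 ≡ 1 mod 8 ⇒ (2/17) = +1]
  = (17/5)    [QR: 5 ≡ 1 mod 4, sign kept]
  = (2/5)    [17 ≡ 2 mod 5]
  = -(1/5)    [5 ≡ 5 mod 8 ⇒ (2/5) = -1]
  = -1    [(1/5) = 1]
(-17/61) = -1, and 61 is prime, so -17 is not a quadratic residue mod 61.

no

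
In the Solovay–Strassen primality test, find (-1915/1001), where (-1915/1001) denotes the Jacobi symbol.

1

Reduce the numerator: -1915 ≡ 87 (mod 1001), so (-1915/1001) = (87/1001).
1001 ≡ 1 (mod 4), so quadratic reciprocity gives (87/1001) = (1001/87). Reduce: 1001 ≡ 44 (mod 87). Now have (44/87).
Factor out 2: 44 = 2^2·11. Since 87 ≡ 7 (mod 8), (2/87) = +1, and (2/87)^2 = +1. Now have (11/87).
Both 11 ≡ 3 and 87 ≡ 3 (mod 4), so reciprocity gives (11/87) = -(87/11). Reduce: 87 ≡ 10 (mod 11). Now have -(10/11).
Factor out 2: 10 = 2·5. Since 11 ≡ 3 (mod 8), (2/11) = -1. Now have (5/11).
5 ≡ 1 (mod 4), so quadratic reciprocity gives (5/11) = (11/5). Reduce: 11 ≡ 1 (mod 5). Now have (1/5).
(1/5) = 1. Collecting the sign factors: 1.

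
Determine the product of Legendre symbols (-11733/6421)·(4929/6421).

By multiplicativity, (-11733·4929/6421) = (-11733/6421)·(4929/6421).
First factor (-11733/6421):
(-11733/6421)
  = (1109/6421)    [-11733 ≡ 1109 mod 6421]
  = (6421/1109)    [QR: 1109 ≡ 1 mod 4, sign kept]
  = (876/1109)    [6421 ≡ 876 mod 1109]
  = (219/1109)    [1109 ≡ 5 mod 8 ⇒ (2/1109)^2 = +1]
  = (1109/219)    [QR: 1109 ≡ 1 mod 4, sign kept]
  = (14/219)    [1109 ≡ 14 mod 219]
  = -(7/219)    [219 ≡ 3 mod 8 ⇒ (2/219) = -1]
  = (219/7)    [QR: both ≡ 3 mod 4, sign flips]
  = (2/7)    [219 ≡ 2 mod 7]
  = (1/7)    [7 ≡ 7 mod 8 ⇒ (2/7) = +1]
  = 1    [(1/7) = 1]
Second factor (4929/6421):
(4929/6421)
  = (6421/4929)    [QR: 4929 ≡ 1 mod 4, sign kept]
  = (1492/4929)    [6421 ≡ 1492 mod 4929]
  = (373/4929)    [4929 ≡ 1 mod 8 ⇒ (2/4929)^2 = +1]
  = (4929/373)    [QR: 373 ≡ 1 mod 4, sign kept]
  = (80/373)    [4929 ≡ 80 mod 373]
  = (5/373)    [373 ≡ 5 mod 8 ⇒ (2/373)^4 = +1]
  = (373/5)    [QR: 5 ≡ 1 mod 4, sign kept]
  = (3/5)    [373 ≡ 3 mod 5]
  = (5/3)    [QR: 5 ≡ 1 mod 4, sign kept]
  = (2/3)    [5 ≡ 2 mod 3]
  = -(1/3)    [3 ≡ 3 mod 8 ⇒ (2/3) = -1]
  = -1    [(1/3) = 1]
Product: (1)·(-1) = -1.

-1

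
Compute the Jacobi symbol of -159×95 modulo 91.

1

By multiplicativity, (-159·95/91) = (-159/91)·(95/91).
First factor (-159/91):
(-159/91)
  = (23/91)    [-159 ≡ 23 mod 91]
  = -(91/23)    [QR: both ≡ 3 mod 4, sign flips]
  = -(22/23)    [91 ≡ 22 mod 23]
  = -(11/23)    [23 ≡ 7 mod 8 ⇒ (2/23) = +1]
  = (23/11)    [QR: both ≡ 3 mod 4, sign flips]
  = (1/11)    [23 ≡ 1 mod 11]
  = 1    [(1/11) = 1]
Second factor (95/91):
(95/91)
  = (4/91)    [95 ≡ 4 mod 91]
  = (1/91)    [91 ≡ 3 mod 8 ⇒ (2/91)^2 = +1]
  = 1    [(1/91) = 1]
Product: (1)·(1) = 1.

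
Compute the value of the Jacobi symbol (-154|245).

0

(-154|245)
  = (154|245)    [245 ≡ 1 mod 4 ⇒ (-1|245) = +1]
  = -(77|245)    [245 ≡ 5 mod 8 ⇒ (2|245) = -1]
  = -(245|77)    [QR: 77 ≡ 1 mod 4, sign kept]
  = -(14|77)    [245 ≡ 14 mod 77]
  = (7|77)    [77 ≡ 5 mod 8 ⇒ (2|77) = -1]
  = (77|7)    [QR: 77 ≡ 1 mod 4, sign kept]
  = (0|7)    [77 ≡ 0 mod 7]
  = 0    [numerator 0, gcd > 1]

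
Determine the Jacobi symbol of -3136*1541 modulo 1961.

By multiplicativity, (-3136·1541/1961) = (-3136/1961)·(1541/1961).
First factor (-3136/1961):
Pull out -1: (-3136/1961) = (-1/1961)·(3136/1961). Since 1961 ≡ 1 (mod 4), (-1/1961) = +1. Now have (3136/1961).
Reduce the numerator: 3136 ≡ 1175 (mod 1961), so (3136/1961) = (1175/1961).
1961 ≡ 1 (mod 4), so quadratic reciprocity gives (1175/1961) = (1961/1175). Reduce: 1961 ≡ 786 (mod 1175). Now have (786/1175).
Factor out 2: 786 = 2·393. Since 1175 ≡ 7 (mod 8), (2/1175) = +1. Now have (393/1175).
393 ≡ 1 (mod 4), so quadratic reciprocity gives (393/1175) = (1175/393). Reduce: 1175 ≡ 389 (mod 393). Now have (389/393).
389 ≡ 1 (mod 4), so quadratic reciprocity gives (389/393) = (393/389). Reduce: 393 ≡ 4 (mod 389). Now have (4/389).
Factor out 2: 4 = 2^2. Since 389 ≡ 5 (mod 8), (2/389) = -1, and (2/389)^2 = +1. Now have (1/389).
(1/389) = 1. Collecting the sign factors: 1.
Second factor (1541/1961):
1541 ≡ 1 (mod 4), so quadratic reciprocity gives (1541/1961) = (1961/1541). Reduce: 1961 ≡ 420 (mod 1541). Now have (420/1541).
Factor out 2: 420 = 2^2·105. Since 1541 ≡ 5 (mod 8), (2/1541) = -1, and (2/1541)^2 = +1. Now have (105/1541).
105 ≡ 1 (mod 4), so quadratic reciprocity gives (105/1541) = (1541/105). Reduce: 1541 ≡ 71 (mod 105). Now have (71/105).
105 ≡ 1 (mod 4), so quadratic reciprocity gives (71/105) = (105/71). Reduce: 105 ≡ 34 (mod 71). Now have (34/71).
Factor out 2: 34 = 2·17. Since 71 ≡ 7 (mod 8), (2/71) = +1. Now have (17/71).
17 ≡ 1 (mod 4), so quadratic reciprocity gives (17/71) = (71/17). Reduce: 71 ≡ 3 (mod 17). Now have (3/17).
17 ≡ 1 (mod 4), so quadratic reciprocity gives (3/17) = (17/3). Reduce: 17 ≡ 2 (mod 3). Now have (2/3).
Factor out 2: 2 = 2. Since 3 ≡ 3 (mod 8), (2/3) = -1. Now have -(1/3).
(1/3) = 1. Collecting the sign factors: -1.
Product: (1)·(-1) = -1.

-1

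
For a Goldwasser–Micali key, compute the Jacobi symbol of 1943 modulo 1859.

-1

Reduce the numerator: 1943 ≡ 84 (mod 1859), so (1943|1859) = (84|1859).
Factor out 2: 84 = 2^2·21. Since 1859 ≡ 3 (mod 8), (2|1859) = -1, and (2|1859)^2 = +1. Now have (21|1859).
21 ≡ 1 (mod 4), so quadratic reciprocity gives (21|1859) = (1859|21). Reduce: 1859 ≡ 11 (mod 21). Now have (11|21).
21 ≡ 1 (mod 4), so quadratic reciprocity gives (11|21) = (21|11). Reduce: 21 ≡ 10 (mod 11). Now have (10|11).
Factor out 2: 10 = 2·5. Since 11 ≡ 3 (mod 8), (2|11) = -1. Now have -(5|11).
5 ≡ 1 (mod 4), so quadratic reciprocity gives (5|11) = (11|5). Reduce: 11 ≡ 1 (mod 5). Now have -(1|5).
(1|5) = 1. Collecting the sign factors: -1.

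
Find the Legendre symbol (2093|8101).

2093 ≡ 1 (mod 4), so quadratic reciprocity gives (2093|8101) = (8101|2093). Reduce: 8101 ≡ 1822 (mod 2093). Now have (1822|2093).
Factor out 2: 1822 = 2·911. Since 2093 ≡ 5 (mod 8), (2|2093) = -1. Now have -(911|2093).
2093 ≡ 1 (mod 4), so quadratic reciprocity gives (911|2093) = (2093|911). Reduce: 2093 ≡ 271 (mod 911). Now have -(271|911).
Both 271 ≡ 3 and 911 ≡ 3 (mod 4), so reciprocity gives (271|911) = -(911|271). Reduce: 911 ≡ 98 (mod 271). Now have (98|271).
Factor out 2: 98 = 2·49. Since 271 ≡ 7 (mod 8), (2|271) = +1. Now have (49|271).
49 ≡ 1 (mod 4), so quadratic reciprocity gives (49|271) = (271|49). Reduce: 271 ≡ 26 (mod 49). Now have (26|49).
Factor out 2: 26 = 2·13. Since 49 ≡ 1 (mod 8), (2|49) = +1. Now have (13|49).
13 ≡ 1 (mod 4), so quadratic reciprocity gives (13|49) = (49|13). Reduce: 49 ≡ 10 (mod 13). Now have (10|13).
Factor out 2: 10 = 2·5. Since 13 ≡ 5 (mod 8), (2|13) = -1. Now have -(5|13).
5 ≡ 1 (mod 4), so quadratic reciprocity gives (5|13) = (13|5). Reduce: 13 ≡ 3 (mod 5). Now have -(3|5).
5 ≡ 1 (mod 4), so quadratic reciprocity gives (3|5) = (5|3). Reduce: 5 ≡ 2 (mod 3). Now have -(2|3).
Factor out 2: 2 = 2. Since 3 ≡ 3 (mod 8), (2|3) = -1. Now have (1|3).
(1|3) = 1. Collecting the sign factors: 1.

1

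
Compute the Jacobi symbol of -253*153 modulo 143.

0

By multiplicativity, (-253·153|143) = (-253|143)·(153|143).
First factor (-253|143):
Pull out -1: (-253|143) = (-1|143)·(253|143). Since 143 ≡ 3 (mod 4), (-1|143) = -1. Now have -(253|143).
Reduce the numerator: 253 ≡ 110 (mod 143), so (253|143) = (110|143).
Factor out 2: 110 = 2·55. Since 143 ≡ 7 (mod 8), (2|143) = +1. Now have -(55|143).
Both 55 ≡ 3 and 143 ≡ 3 (mod 4), so reciprocity gives (55|143) = -(143|55). Reduce: 143 ≡ 33 (mod 55). Now have (33|55).
33 ≡ 1 (mod 4), so quadratic reciprocity gives (33|55) = (55|33). Reduce: 55 ≡ 22 (mod 33). Now have (22|33).
Factor out 2: 22 = 2·11. Since 33 ≡ 1 (mod 8), (2|33) = +1. Now have (11|33).
33 ≡ 1 (mod 4), so quadratic reciprocity gives (11|33) = (33|11). Reduce: 33 ≡ 0 (mod 11). Now have (0|11).
The numerator is now 0 with denominator 11 > 1: the symbol is 0.
Second factor (153|143):
Reduce the numerator: 153 ≡ 10 (mod 143), so (153|143) = (10|143).
Factor out 2: 10 = 2·5. Since 143 ≡ 7 (mod 8), (2|143) = +1. Now have (5|143).
5 ≡ 1 (mod 4), so quadratic reciprocity gives (5|143) = (143|5). Reduce: 143 ≡ 3 (mod 5). Now have (3|5).
5 ≡ 1 (mod 4), so quadratic reciprocity gives (3|5) = (5|3). Reduce: 5 ≡ 2 (mod 3). Now have (2|3).
Factor out 2: 2 = 2. Since 3 ≡ 3 (mod 8), (2|3) = -1. Now have -(1|3).
(1|3) = 1. Collecting the sign factors: -1.
Product: (0)·(-1) = 0.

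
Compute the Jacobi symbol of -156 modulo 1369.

(-156/1369)
  = (156/1369)    [1369 ≡ 1 mod 4 ⇒ (-1/1369) = +1]
  = (39/1369)    [1369 ≡ 1 mod 8 ⇒ (2/1369)^2 = +1]
  = (1369/39)    [QR: 1369 ≡ 1 mod 4, sign kept]
  = (4/39)    [1369 ≡ 4 mod 39]
  = (1/39)    [39 ≡ 7 mod 8 ⇒ (2/39)^2 = +1]
  = 1    [(1/39) = 1]

1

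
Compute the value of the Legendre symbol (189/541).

1

(189/541)
  = (541/189)    [QR: 189 ≡ 1 mod 4, sign kept]
  = (163/189)    [541 ≡ 163 mod 189]
  = (189/163)    [QR: 189 ≡ 1 mod 4, sign kept]
  = (26/163)    [189 ≡ 26 mod 163]
  = -(13/163)    [163 ≡ 3 mod 8 ⇒ (2/163) = -1]
  = -(163/13)    [QR: 13 ≡ 1 mod 4, sign kept]
  = -(7/13)    [163 ≡ 7 mod 13]
  = -(13/7)    [QR: 13 ≡ 1 mod 4, sign kept]
  = -(6/7)    [13 ≡ 6 mod 7]
  = -(3/7)    [7 ≡ 7 mod 8 ⇒ (2/7) = +1]
  = (7/3)    [QR: both ≡ 3 mod 4, sign flips]
  = (1/3)    [7 ≡ 1 mod 3]
  = 1    [(1/3) = 1]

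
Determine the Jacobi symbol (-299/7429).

Pull out -1: (-299/7429) = (-1/7429)·(299/7429). Since 7429 ≡ 1 (mod 4), (-1/7429) = +1. Now have (299/7429).
7429 ≡ 1 (mod 4), so quadratic reciprocity gives (299/7429) = (7429/299). Reduce: 7429 ≡ 253 (mod 299). Now have (253/299).
253 ≡ 1 (mod 4), so quadratic reciprocity gives (253/299) = (299/253). Reduce: 299 ≡ 46 (mod 253). Now have (46/253).
Factor out 2: 46 = 2·23. Since 253 ≡ 5 (mod 8), (2/253) = -1. Now have -(23/253).
253 ≡ 1 (mod 4), so quadratic reciprocity gives (23/253) = (253/23). Reduce: 253 ≡ 0 (mod 23). Now have -(0/23).
The numerator is now 0 with denominator 23 > 1: the symbol is 0.

0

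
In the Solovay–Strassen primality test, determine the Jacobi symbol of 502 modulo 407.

Reduce the numerator: 502 ≡ 95 (mod 407), so (502|407) = (95|407).
Both 95 ≡ 3 and 407 ≡ 3 (mod 4), so reciprocity gives (95|407) = -(407|95). Reduce: 407 ≡ 27 (mod 95). Now have -(27|95).
Both 27 ≡ 3 and 95 ≡ 3 (mod 4), so reciprocity gives (27|95) = -(95|27). Reduce: 95 ≡ 14 (mod 27). Now have (14|27).
Factor out 2: 14 = 2·7. Since 27 ≡ 3 (mod 8), (2|27) = -1. Now have -(7|27).
Both 7 ≡ 3 and 27 ≡ 3 (mod 4), so reciprocity gives (7|27) = -(27|7). Reduce: 27 ≡ 6 (mod 7). Now have (6|7).
Factor out 2: 6 = 2·3. Since 7 ≡ 7 (mod 8), (2|7) = +1. Now have (3|7).
Both 3 ≡ 3 and 7 ≡ 3 (mod 4), so reciprocity gives (3|7) = -(7|3). Reduce: 7 ≡ 1 (mod 3). Now have -(1|3).
(1|3) = 1. Collecting the sign factors: -1.

-1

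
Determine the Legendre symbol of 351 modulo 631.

(351/631)
  = -(631/351)    [QR: both ≡ 3 mod 4, sign flips]
  = -(280/351)    [631 ≡ 280 mod 351]
  = -(35/351)    [351 ≡ 7 mod 8 ⇒ (2/351)^3 = +1]
  = (351/35)    [QR: both ≡ 3 mod 4, sign flips]
  = (1/35)    [351 ≡ 1 mod 35]
  = 1    [(1/35) = 1]

1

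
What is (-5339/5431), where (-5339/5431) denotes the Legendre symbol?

Reduce the numerator: -5339 ≡ 92 (mod 5431), so (-5339/5431) = (92/5431).
Factor out 2: 92 = 2^2·23. Since 5431 ≡ 7 (mod 8), (2/5431) = +1, and (2/5431)^2 = +1. Now have (23/5431).
Both 23 ≡ 3 and 5431 ≡ 3 (mod 4), so reciprocity gives (23/5431) = -(5431/23). Reduce: 5431 ≡ 3 (mod 23). Now have -(3/23).
Both 3 ≡ 3 and 23 ≡ 3 (mod 4), so reciprocity gives (3/23) = -(23/3). Reduce: 23 ≡ 2 (mod 3). Now have (2/3).
Factor out 2: 2 = 2. Since 3 ≡ 3 (mod 8), (2/3) = -1. Now have -(1/3).
(1/3) = 1. Collecting the sign factors: -1.

-1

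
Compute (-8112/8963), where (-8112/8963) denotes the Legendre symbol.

-1

(-8112/8963)
  = (851/8963)    [-8112 ≡ 851 mod 8963]
  = -(8963/851)    [QR: both ≡ 3 mod 4, sign flips]
  = -(453/851)    [8963 ≡ 453 mod 851]
  = -(851/453)    [QR: 453 ≡ 1 mod 4, sign kept]
  = -(398/453)    [851 ≡ 398 mod 453]
  = (199/453)    [453 ≡ 5 mod 8 ⇒ (2/453) = -1]
  = (453/199)    [QR: 453 ≡ 1 mod 4, sign kept]
  = (55/199)    [453 ≡ 55 mod 199]
  = -(199/55)    [QR: both ≡ 3 mod 4, sign flips]
  = -(34/55)    [199 ≡ 34 mod 55]
  = -(17/55)    [55 ≡ 7 mod 8 ⇒ (2/55) = +1]
  = -(55/17)    [QR: 17 ≡ 1 mod 4, sign kept]
  = -(4/17)    [55 ≡ 4 mod 17]
  = -(1/17)    [17 ≡ 1 mod 8 ⇒ (2/17)^2 = +1]
  = -1    [(1/17) = 1]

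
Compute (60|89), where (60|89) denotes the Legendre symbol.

Factor out 2: 60 = 2^2·15. Since 89 ≡ 1 (mod 8), (2|89) = +1, and (2|89)^2 = +1. Now have (15|89).
89 ≡ 1 (mod 4), so quadratic reciprocity gives (15|89) = (89|15). Reduce: 89 ≡ 14 (mod 15). Now have (14|15).
Factor out 2: 14 = 2·7. Since 15 ≡ 7 (mod 8), (2|15) = +1. Now have (7|15).
Both 7 ≡ 3 and 15 ≡ 3 (mod 4), so reciprocity gives (7|15) = -(15|7). Reduce: 15 ≡ 1 (mod 7). Now have -(1|7).
(1|7) = 1. Collecting the sign factors: -1.

-1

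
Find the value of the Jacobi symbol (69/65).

Reduce the numerator: 69 ≡ 4 (mod 65), so (69/65) = (4/65).
Factor out 2: 4 = 2^2. Since 65 ≡ 1 (mod 8), (2/65) = +1, and (2/65)^2 = +1. Now have (1/65).
(1/65) = 1. Collecting the sign factors: 1.

1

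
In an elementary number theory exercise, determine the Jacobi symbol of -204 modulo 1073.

(-204|1073)
  = (869|1073)    [-204 ≡ 869 mod 1073]
  = (1073|869)    [QR: 869 ≡ 1 mod 4, sign kept]
  = (204|869)    [1073 ≡ 204 mod 869]
  = (51|869)    [869 ≡ 5 mod 8 ⇒ (2|869)^2 = +1]
  = (869|51)    [QR: 869 ≡ 1 mod 4, sign kept]
  = (2|51)    [869 ≡ 2 mod 51]
  = -(1|51)    [51 ≡ 3 mod 8 ⇒ (2|51) = -1]
  = -1    [(1|51) = 1]

-1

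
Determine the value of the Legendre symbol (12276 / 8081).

(12276 / 8081)
  = (4195 / 8081)    [12276 ≡ 4195 mod 8081]
  = (8081 / 4195)    [QR: 8081 ≡ 1 mod 4, sign kept]
  = (3886 / 4195)    [8081 ≡ 3886 mod 4195]
  = -(1943 / 4195)    [4195 ≡ 3 mod 8 ⇒ (2 / 4195) = -1]
  = (4195 / 1943)    [QR: both ≡ 3 mod 4, sign flips]
  = (309 / 1943)    [4195 ≡ 309 mod 1943]
  = (1943 / 309)    [QR: 309 ≡ 1 mod 4, sign kept]
  = (89 / 309)    [1943 ≡ 89 mod 309]
  = (309 / 89)    [QR: 89 ≡ 1 mod 4, sign kept]
  = (42 / 89)    [309 ≡ 42 mod 89]
  = (21 / 89)    [89 ≡ 1 mod 8 ⇒ (2 / 89) = +1]
  = (89 / 21)    [QR: 21 ≡ 1 mod 4, sign kept]
  = (5 / 21)    [89 ≡ 5 mod 21]
  = (21 / 5)    [QR: 5 ≡ 1 mod 4, sign kept]
  = (1 / 5)    [21 ≡ 1 mod 5]
  = 1    [(1 / 5) = 1]

1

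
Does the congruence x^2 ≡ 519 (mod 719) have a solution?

Both 519 ≡ 3 and 719 ≡ 3 (mod 4), so reciprocity gives (519/719) = -(719/519). Reduce: 719 ≡ 200 (mod 519). Now have -(200/519).
Factor out 2: 200 = 2^3·25. Since 519 ≡ 7 (mod 8), (2/519) = +1, and (2/519)^3 = +1. Now have -(25/519).
25 ≡ 1 (mod 4), so quadratic reciprocity gives (25/519) = (519/25). Reduce: 519 ≡ 19 (mod 25). Now have -(19/25).
25 ≡ 1 (mod 4), so quadratic reciprocity gives (19/25) = (25/19). Reduce: 25 ≡ 6 (mod 19). Now have -(6/19).
Factor out 2: 6 = 2·3. Since 19 ≡ 3 (mod 8), (2/19) = -1. Now have (3/19).
Both 3 ≡ 3 and 19 ≡ 3 (mod 4), so reciprocity gives (3/19) = -(19/3). Reduce: 19 ≡ 1 (mod 3). Now have -(1/3).
(1/3) = 1. Collecting the sign factors: -1.
(519/719) = -1, and 719 is prime, so 519 is not a quadratic residue mod 719.

no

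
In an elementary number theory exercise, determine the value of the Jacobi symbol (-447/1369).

Reduce the numerator: -447 ≡ 922 (mod 1369), so (-447/1369) = (922/1369).
Factor out 2: 922 = 2·461. Since 1369 ≡ 1 (mod 8), (2/1369) = +1. Now have (461/1369).
461 ≡ 1 (mod 4), so quadratic reciprocity gives (461/1369) = (1369/461). Reduce: 1369 ≡ 447 (mod 461). Now have (447/461).
461 ≡ 1 (mod 4), so quadratic reciprocity gives (447/461) = (461/447). Reduce: 461 ≡ 14 (mod 447). Now have (14/447).
Factor out 2: 14 = 2·7. Since 447 ≡ 7 (mod 8), (2/447) = +1. Now have (7/447).
Both 7 ≡ 3 and 447 ≡ 3 (mod 4), so reciprocity gives (7/447) = -(447/7). Reduce: 447 ≡ 6 (mod 7). Now have -(6/7).
Factor out 2: 6 = 2·3. Since 7 ≡ 7 (mod 8), (2/7) = +1. Now have -(3/7).
Both 3 ≡ 3 and 7 ≡ 3 (mod 4), so reciprocity gives (3/7) = -(7/3). Reduce: 7 ≡ 1 (mod 3). Now have (1/3).
(1/3) = 1. Collecting the sign factors: 1.

1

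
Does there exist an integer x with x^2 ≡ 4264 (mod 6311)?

yes

Factor out 2: 4264 = 2^3·533. Since 6311 ≡ 7 (mod 8), (2/6311) = +1, and (2/6311)^3 = +1. Now have (533/6311).
533 ≡ 1 (mod 4), so quadratic reciprocity gives (533/6311) = (6311/533). Reduce: 6311 ≡ 448 (mod 533). Now have (448/533).
Factor out 2: 448 = 2^6·7. Since 533 ≡ 5 (mod 8), (2/533) = -1, and (2/533)^6 = +1. Now have (7/533).
533 ≡ 1 (mod 4), so quadratic reciprocity gives (7/533) = (533/7). Reduce: 533 ≡ 1 (mod 7). Now have (1/7).
(1/7) = 1. Collecting the sign factors: 1.
The Legendre symbol is 1, so x^2 ≡ 4264 (mod 6311) has solution.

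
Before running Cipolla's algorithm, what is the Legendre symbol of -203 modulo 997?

(-203/997)
  = (794/997)    [-203 ≡ 794 mod 997]
  = -(397/997)    [997 ≡ 5 mod 8 ⇒ (2/997) = -1]
  = -(997/397)    [QR: 397 ≡ 1 mod 4, sign kept]
  = -(203/397)    [997 ≡ 203 mod 397]
  = -(397/203)    [QR: 397 ≡ 1 mod 4, sign kept]
  = -(194/203)    [397 ≡ 194 mod 203]
  = (97/203)    [203 ≡ 3 mod 8 ⇒ (2/203) = -1]
  = (203/97)    [QR: 97 ≡ 1 mod 4, sign kept]
  = (9/97)    [203 ≡ 9 mod 97]
  = (97/9)    [QR: 9 ≡ 1 mod 4, sign kept]
  = (7/9)    [97 ≡ 7 mod 9]
  = (9/7)    [QR: 9 ≡ 1 mod 4, sign kept]
  = (2/7)    [9 ≡ 2 mod 7]
  = (1/7)    [7 ≡ 7 mod 8 ⇒ (2/7) = +1]
  = 1    [(1/7) = 1]

1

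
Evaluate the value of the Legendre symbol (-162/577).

1

(-162/577)
  = (415/577)    [-162 ≡ 415 mod 577]
  = (577/415)    [QR: 577 ≡ 1 mod 4, sign kept]
  = (162/415)    [577 ≡ 162 mod 415]
  = (81/415)    [415 ≡ 7 mod 8 ⇒ (2/415) = +1]
  = (415/81)    [QR: 81 ≡ 1 mod 4, sign kept]
  = (10/81)    [415 ≡ 10 mod 81]
  = (5/81)    [81 ≡ 1 mod 8 ⇒ (2/81) = +1]
  = (81/5)    [QR: 5 ≡ 1 mod 4, sign kept]
  = (1/5)    [81 ≡ 1 mod 5]
  = 1    [(1/5) = 1]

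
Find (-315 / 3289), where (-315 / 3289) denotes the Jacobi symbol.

-1

(-315 / 3289)
  = (2974 / 3289)    [-315 ≡ 2974 mod 3289]
  = (1487 / 3289)    [3289 ≡ 1 mod 8 ⇒ (2 / 3289) = +1]
  = (3289 / 1487)    [QR: 3289 ≡ 1 mod 4, sign kept]
  = (315 / 1487)    [3289 ≡ 315 mod 1487]
  = -(1487 / 315)    [QR: both ≡ 3 mod 4, sign flips]
  = -(227 / 315)    [1487 ≡ 227 mod 315]
  = (315 / 227)    [QR: both ≡ 3 mod 4, sign flips]
  = (88 / 227)    [315 ≡ 88 mod 227]
  = -(11 / 227)    [227 ≡ 3 mod 8 ⇒ (2 / 227)^3 = -1]
  = (227 / 11)    [QR: both ≡ 3 mod 4, sign flips]
  = (7 / 11)    [227 ≡ 7 mod 11]
  = -(11 / 7)    [QR: both ≡ 3 mod 4, sign flips]
  = -(4 / 7)    [11 ≡ 4 mod 7]
  = -(1 / 7)    [7 ≡ 7 mod 8 ⇒ (2 / 7)^2 = +1]
  = -1    [(1 / 7) = 1]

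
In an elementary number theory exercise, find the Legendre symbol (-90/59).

1

Reduce the numerator: -90 ≡ 28 (mod 59), so (-90/59) = (28/59).
Factor out 2: 28 = 2^2·7. Since 59 ≡ 3 (mod 8), (2/59) = -1, and (2/59)^2 = +1. Now have (7/59).
Both 7 ≡ 3 and 59 ≡ 3 (mod 4), so reciprocity gives (7/59) = -(59/7). Reduce: 59 ≡ 3 (mod 7). Now have -(3/7).
Both 3 ≡ 3 and 7 ≡ 3 (mod 4), so reciprocity gives (3/7) = -(7/3). Reduce: 7 ≡ 1 (mod 3). Now have (1/3).
(1/3) = 1. Collecting the sign factors: 1.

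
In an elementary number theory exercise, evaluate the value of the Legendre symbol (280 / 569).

Factor out 2: 280 = 2^3·35. Since 569 ≡ 1 (mod 8), (2 / 569) = +1, and (2 / 569)^3 = +1. Now have (35 / 569).
569 ≡ 1 (mod 4), so quadratic reciprocity gives (35 / 569) = (569 / 35). Reduce: 569 ≡ 9 (mod 35). Now have (9 / 35).
9 ≡ 1 (mod 4), so quadratic reciprocity gives (9 / 35) = (35 / 9). Reduce: 35 ≡ 8 (mod 9). Now have (8 / 9).
Factor out 2: 8 = 2^3. Since 9 ≡ 1 (mod 8), (2 / 9) = +1, and (2 / 9)^3 = +1. Now have (1 / 9).
(1 / 9) = 1. Collecting the sign factors: 1.

1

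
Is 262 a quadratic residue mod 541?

(262/541)
  = -(131/541)    [541 ≡ 5 mod 8 ⇒ (2/541) = -1]
  = -(541/131)    [QR: 541 ≡ 1 mod 4, sign kept]
  = -(17/131)    [541 ≡ 17 mod 131]
  = -(131/17)    [QR: 17 ≡ 1 mod 4, sign kept]
  = -(12/17)    [131 ≡ 12 mod 17]
  = -(3/17)    [17 ≡ 1 mod 8 ⇒ (2/17)^2 = +1]
  = -(17/3)    [QR: 17 ≡ 1 mod 4, sign kept]
  = -(2/3)    [17 ≡ 2 mod 3]
  = (1/3)    [3 ≡ 3 mod 8 ⇒ (2/3) = -1]
  = 1    [(1/3) = 1]
(262/541) = 1, and 541 is prime, so 262 is a quadratic residue mod 541.

yes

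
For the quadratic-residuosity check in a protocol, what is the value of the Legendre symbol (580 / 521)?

1

Reduce the numerator: 580 ≡ 59 (mod 521), so (580 / 521) = (59 / 521).
521 ≡ 1 (mod 4), so quadratic reciprocity gives (59 / 521) = (521 / 59). Reduce: 521 ≡ 49 (mod 59). Now have (49 / 59).
49 ≡ 1 (mod 4), so quadratic reciprocity gives (49 / 59) = (59 / 49). Reduce: 59 ≡ 10 (mod 49). Now have (10 / 49).
Factor out 2: 10 = 2·5. Since 49 ≡ 1 (mod 8), (2 / 49) = +1. Now have (5 / 49).
5 ≡ 1 (mod 4), so quadratic reciprocity gives (5 / 49) = (49 / 5). Reduce: 49 ≡ 4 (mod 5). Now have (4 / 5).
Factor out 2: 4 = 2^2. Since 5 ≡ 5 (mod 8), (2 / 5) = -1, and (2 / 5)^2 = +1. Now have (1 / 5).
(1 / 5) = 1. Collecting the sign factors: 1.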